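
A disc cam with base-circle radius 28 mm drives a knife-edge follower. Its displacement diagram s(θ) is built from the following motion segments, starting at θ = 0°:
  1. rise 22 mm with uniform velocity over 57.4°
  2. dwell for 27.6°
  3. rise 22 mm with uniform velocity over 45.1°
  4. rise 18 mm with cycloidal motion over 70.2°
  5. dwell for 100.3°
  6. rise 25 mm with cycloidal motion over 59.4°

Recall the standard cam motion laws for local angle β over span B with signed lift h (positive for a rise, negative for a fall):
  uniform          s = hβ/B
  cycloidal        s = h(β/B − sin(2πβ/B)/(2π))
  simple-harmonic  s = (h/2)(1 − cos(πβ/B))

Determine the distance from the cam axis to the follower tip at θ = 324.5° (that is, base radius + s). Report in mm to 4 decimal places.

seg 1 [0°–57.4°] uniform, h=22: full span → s += 22 → s = 22.0000
seg 2 [57.4°–85°] dwell: s stays 22.0000
seg 3 [85°–130.1°] uniform, h=22: full span → s += 22 → s = 44.0000
seg 4 [130.1°–200.3°] cycloidal, h=18: full span → s += 18 → s = 62.0000
seg 5 [200.3°–300.6°] dwell: s stays 62.0000
seg 6 [300.6°–360°] cycloidal, h=25: θ=324.5° here. β=23.9, B=59.4. 25·(0.4024 − sin(2π·0.4024)/(2π)) = 7.7681 → s = 69.7681
radial distance = base radius + s = 28 + 69.7681 = 97.7681

97.7681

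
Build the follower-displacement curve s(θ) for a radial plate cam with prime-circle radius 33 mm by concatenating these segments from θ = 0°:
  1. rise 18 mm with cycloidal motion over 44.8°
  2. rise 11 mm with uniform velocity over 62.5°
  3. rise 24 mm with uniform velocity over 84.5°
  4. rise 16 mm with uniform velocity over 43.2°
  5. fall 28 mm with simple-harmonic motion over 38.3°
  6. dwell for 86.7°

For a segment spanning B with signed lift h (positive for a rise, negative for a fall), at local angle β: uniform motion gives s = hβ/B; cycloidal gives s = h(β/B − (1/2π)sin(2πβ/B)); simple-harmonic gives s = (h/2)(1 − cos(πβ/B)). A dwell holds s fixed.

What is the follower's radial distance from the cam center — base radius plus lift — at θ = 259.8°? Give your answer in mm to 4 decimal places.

seg 1 [0°–44.8°] cycloidal, h=18: full span → s += 18 → s = 18.0000
seg 2 [44.8°–107.3°] uniform, h=11: full span → s += 11 → s = 29.0000
seg 3 [107.3°–191.8°] uniform, h=24: full span → s += 24 → s = 53.0000
seg 4 [191.8°–235°] uniform, h=16: full span → s += 16 → s = 69.0000
seg 5 [235°–273.3°] simple-harmonic, h=-28: θ=259.8° here. β=24.8, B=38.3. -28/2·(1 − cos(π·0.6475)) = -20.2585 → s = 48.7415
radial distance = base radius + s = 33 + 48.7415 = 81.7415

81.7415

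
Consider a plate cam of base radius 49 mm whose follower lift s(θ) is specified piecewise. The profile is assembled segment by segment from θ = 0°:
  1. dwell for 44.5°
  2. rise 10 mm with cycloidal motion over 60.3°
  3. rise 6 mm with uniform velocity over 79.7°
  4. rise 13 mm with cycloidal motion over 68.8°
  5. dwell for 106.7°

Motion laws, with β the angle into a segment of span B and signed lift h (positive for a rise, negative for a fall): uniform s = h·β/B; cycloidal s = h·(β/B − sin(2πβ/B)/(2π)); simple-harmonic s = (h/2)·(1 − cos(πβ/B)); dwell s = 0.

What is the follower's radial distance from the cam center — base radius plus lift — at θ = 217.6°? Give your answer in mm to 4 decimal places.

seg 1 [0°–44.5°] dwell: s stays 0.0000
seg 2 [44.5°–104.8°] cycloidal, h=10: full span → s += 10 → s = 10.0000
seg 3 [104.8°–184.5°] uniform, h=6: full span → s += 6 → s = 16.0000
seg 4 [184.5°–253.3°] cycloidal, h=13: θ=217.6° here. β=33.1, B=68.8. 13·(0.4811 − sin(2π·0.4811)/(2π)) = 6.0093 → s = 22.0093
radial distance = base radius + s = 49 + 22.0093 = 71.0093

71.0093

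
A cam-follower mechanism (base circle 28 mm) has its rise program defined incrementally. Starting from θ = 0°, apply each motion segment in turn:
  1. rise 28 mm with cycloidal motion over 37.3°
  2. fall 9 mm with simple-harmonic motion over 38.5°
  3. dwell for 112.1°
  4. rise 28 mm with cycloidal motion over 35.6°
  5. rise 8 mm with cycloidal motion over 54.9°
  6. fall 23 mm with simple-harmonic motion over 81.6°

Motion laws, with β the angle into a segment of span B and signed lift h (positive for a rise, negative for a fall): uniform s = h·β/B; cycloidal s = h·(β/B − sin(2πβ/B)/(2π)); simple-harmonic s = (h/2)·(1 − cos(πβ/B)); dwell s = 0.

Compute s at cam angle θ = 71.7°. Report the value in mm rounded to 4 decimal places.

seg 1 [0°–37.3°] cycloidal, h=28: full span → s += 28 → s = 28.0000
seg 2 [37.3°–75.8°] simple-harmonic, h=-9: θ=71.7° here. β=34.4, B=38.5. -9/2·(1 − cos(π·0.8935)) = -8.7505 → s = 19.2495

19.2495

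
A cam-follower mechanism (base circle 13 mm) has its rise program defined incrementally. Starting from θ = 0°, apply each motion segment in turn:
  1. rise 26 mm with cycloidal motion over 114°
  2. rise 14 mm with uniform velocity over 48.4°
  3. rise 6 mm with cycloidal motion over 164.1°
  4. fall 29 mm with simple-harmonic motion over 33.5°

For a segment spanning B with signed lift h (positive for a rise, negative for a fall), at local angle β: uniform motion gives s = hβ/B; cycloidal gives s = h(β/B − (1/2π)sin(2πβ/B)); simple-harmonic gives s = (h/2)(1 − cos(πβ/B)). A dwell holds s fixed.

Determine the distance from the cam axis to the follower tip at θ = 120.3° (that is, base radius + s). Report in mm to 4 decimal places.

seg 1 [0°–114°] cycloidal, h=26: full span → s += 26 → s = 26.0000
seg 2 [114°–162.4°] uniform, h=14: θ=120.3° here. β=6.3, B=48.4. 14·6.3/48.4 = 1.8223 → s = 27.8223
radial distance = base radius + s = 13 + 27.8223 = 40.8223

40.8223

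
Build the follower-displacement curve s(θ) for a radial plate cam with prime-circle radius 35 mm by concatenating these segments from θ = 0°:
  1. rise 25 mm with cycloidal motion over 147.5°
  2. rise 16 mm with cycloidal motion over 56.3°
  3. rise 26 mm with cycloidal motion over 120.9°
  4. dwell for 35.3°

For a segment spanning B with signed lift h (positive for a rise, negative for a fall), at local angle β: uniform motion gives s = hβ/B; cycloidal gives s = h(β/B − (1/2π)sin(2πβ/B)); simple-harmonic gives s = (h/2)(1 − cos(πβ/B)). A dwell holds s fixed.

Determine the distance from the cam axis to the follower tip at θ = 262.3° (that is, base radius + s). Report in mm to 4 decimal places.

seg 1 [0°–147.5°] cycloidal, h=25: full span → s += 25 → s = 25.0000
seg 2 [147.5°–203.8°] cycloidal, h=16: full span → s += 16 → s = 41.0000
seg 3 [203.8°–324.7°] cycloidal, h=26: θ=262.3° here. β=58.5, B=120.9. 26·(0.4839 − sin(2π·0.4839)/(2π)) = 12.1620 → s = 53.1620
radial distance = base radius + s = 35 + 53.1620 = 88.1620

88.1620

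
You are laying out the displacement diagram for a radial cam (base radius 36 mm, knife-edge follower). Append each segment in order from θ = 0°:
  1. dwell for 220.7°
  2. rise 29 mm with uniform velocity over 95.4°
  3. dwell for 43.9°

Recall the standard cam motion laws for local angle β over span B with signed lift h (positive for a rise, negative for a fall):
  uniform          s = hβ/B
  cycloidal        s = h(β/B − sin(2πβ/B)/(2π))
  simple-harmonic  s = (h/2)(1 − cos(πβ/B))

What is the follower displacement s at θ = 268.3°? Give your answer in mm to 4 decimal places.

seg 1 [0°–220.7°] dwell: s stays 0.0000
seg 2 [220.7°–316.1°] uniform, h=29: θ=268.3° here. β=47.6, B=95.4. 29·47.6/95.4 = 14.4696 → s = 14.4696

14.4696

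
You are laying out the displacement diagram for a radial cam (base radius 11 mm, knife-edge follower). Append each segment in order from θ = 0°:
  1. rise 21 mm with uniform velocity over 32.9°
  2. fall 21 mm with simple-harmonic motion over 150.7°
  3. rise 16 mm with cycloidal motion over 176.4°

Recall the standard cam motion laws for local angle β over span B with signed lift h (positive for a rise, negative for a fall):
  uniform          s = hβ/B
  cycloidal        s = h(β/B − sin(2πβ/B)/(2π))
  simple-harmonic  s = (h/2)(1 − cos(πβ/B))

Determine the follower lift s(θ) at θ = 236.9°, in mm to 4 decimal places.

seg 1 [0°–32.9°] uniform, h=21: full span → s += 21 → s = 21.0000
seg 2 [32.9°–183.6°] simple-harmonic, h=-21: full span → s += -21 → s = 0.0000
seg 3 [183.6°–360°] cycloidal, h=16: θ=236.9° here. β=53.3, B=176.4. 16·(0.3022 − sin(2π·0.3022)/(2π)) = 2.4235 → s = 2.4235

2.4235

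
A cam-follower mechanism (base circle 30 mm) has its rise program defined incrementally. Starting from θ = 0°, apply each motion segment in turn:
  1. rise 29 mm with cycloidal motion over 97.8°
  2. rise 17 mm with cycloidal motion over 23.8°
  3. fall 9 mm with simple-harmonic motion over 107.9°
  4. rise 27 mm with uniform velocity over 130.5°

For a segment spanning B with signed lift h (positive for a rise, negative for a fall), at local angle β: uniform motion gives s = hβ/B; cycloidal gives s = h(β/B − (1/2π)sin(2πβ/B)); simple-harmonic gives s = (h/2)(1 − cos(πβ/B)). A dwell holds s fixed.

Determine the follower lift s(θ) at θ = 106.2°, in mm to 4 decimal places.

seg 1 [0°–97.8°] cycloidal, h=29: full span → s += 29 → s = 29.0000
seg 2 [97.8°–121.6°] cycloidal, h=17: θ=106.2° here. β=8.4, B=23.8. 17·(0.3529 − sin(2π·0.3529)/(2π)) = 3.8409 → s = 32.8409

32.8409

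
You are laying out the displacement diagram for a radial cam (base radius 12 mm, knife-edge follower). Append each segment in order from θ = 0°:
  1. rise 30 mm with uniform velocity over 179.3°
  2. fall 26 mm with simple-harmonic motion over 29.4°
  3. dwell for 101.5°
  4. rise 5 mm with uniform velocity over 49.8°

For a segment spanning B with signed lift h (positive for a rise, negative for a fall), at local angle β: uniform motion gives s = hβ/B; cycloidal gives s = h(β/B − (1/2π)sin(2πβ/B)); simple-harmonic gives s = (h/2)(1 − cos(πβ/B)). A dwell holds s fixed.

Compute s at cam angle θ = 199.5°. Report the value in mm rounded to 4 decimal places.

seg 1 [0°–179.3°] uniform, h=30: full span → s += 30 → s = 30.0000
seg 2 [179.3°–208.7°] simple-harmonic, h=-26: θ=199.5° here. β=20.2, B=29.4. -26/2·(1 − cos(π·0.6871)) = -20.2080 → s = 9.7920

9.7920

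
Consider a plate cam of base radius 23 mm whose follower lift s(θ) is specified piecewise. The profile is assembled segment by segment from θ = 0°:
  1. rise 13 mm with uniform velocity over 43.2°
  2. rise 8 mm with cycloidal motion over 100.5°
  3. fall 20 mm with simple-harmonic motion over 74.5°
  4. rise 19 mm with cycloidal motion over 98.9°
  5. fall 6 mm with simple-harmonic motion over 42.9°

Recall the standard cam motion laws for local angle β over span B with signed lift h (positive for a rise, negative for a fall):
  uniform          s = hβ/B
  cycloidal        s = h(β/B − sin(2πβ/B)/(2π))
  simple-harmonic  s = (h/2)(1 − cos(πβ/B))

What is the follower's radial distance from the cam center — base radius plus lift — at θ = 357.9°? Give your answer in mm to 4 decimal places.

seg 1 [0°–43.2°] uniform, h=13: full span → s += 13 → s = 13.0000
seg 2 [43.2°–143.7°] cycloidal, h=8: full span → s += 8 → s = 21.0000
seg 3 [143.7°–218.2°] simple-harmonic, h=-20: full span → s += -20 → s = 1.0000
seg 4 [218.2°–317.1°] cycloidal, h=19: full span → s += 19 → s = 20.0000
seg 5 [317.1°–360°] simple-harmonic, h=-6: θ=357.9° here. β=40.8, B=42.9. -6/2·(1 − cos(π·0.9510)) = -5.9646 → s = 14.0354
radial distance = base radius + s = 23 + 14.0354 = 37.0354

37.0354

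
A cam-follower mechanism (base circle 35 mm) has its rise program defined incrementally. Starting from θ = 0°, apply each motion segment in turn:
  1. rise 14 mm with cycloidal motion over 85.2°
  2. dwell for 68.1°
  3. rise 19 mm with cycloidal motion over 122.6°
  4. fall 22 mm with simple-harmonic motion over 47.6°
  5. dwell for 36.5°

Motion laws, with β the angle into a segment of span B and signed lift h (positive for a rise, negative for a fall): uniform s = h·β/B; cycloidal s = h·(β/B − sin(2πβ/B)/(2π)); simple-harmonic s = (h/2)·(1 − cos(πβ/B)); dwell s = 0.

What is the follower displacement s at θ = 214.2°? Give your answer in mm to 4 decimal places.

seg 1 [0°–85.2°] cycloidal, h=14: full span → s += 14 → s = 14.0000
seg 2 [85.2°–153.3°] dwell: s stays 14.0000
seg 3 [153.3°–275.9°] cycloidal, h=19: θ=214.2° here. β=60.9, B=122.6. 19·(0.4967 − sin(2π·0.4967)/(2π)) = 9.3760 → s = 23.3760

23.3760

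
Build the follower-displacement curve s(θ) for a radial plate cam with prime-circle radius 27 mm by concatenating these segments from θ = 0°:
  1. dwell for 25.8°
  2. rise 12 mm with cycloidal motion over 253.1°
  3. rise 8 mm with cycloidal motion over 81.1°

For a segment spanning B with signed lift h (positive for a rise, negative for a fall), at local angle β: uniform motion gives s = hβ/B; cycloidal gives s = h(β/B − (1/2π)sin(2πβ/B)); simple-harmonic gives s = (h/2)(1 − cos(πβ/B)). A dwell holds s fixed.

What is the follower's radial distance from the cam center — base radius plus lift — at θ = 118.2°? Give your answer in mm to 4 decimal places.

seg 1 [0°–25.8°] dwell: s stays 0.0000
seg 2 [25.8°–278.9°] cycloidal, h=12: θ=118.2° here. β=92.4, B=253.1. 12·(0.3651 − sin(2π·0.3651)/(2π)) = 2.9489 → s = 2.9489
radial distance = base radius + s = 27 + 2.9489 = 29.9489

29.9489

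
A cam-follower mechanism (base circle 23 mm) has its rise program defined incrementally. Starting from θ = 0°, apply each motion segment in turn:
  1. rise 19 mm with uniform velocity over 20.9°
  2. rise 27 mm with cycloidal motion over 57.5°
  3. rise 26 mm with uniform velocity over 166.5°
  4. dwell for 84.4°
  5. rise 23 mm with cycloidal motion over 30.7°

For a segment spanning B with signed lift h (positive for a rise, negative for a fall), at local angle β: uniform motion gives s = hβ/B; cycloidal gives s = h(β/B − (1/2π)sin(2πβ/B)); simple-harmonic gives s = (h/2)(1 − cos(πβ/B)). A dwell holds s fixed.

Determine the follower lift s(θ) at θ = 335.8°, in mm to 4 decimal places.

seg 1 [0°–20.9°] uniform, h=19: full span → s += 19 → s = 19.0000
seg 2 [20.9°–78.4°] cycloidal, h=27: full span → s += 27 → s = 46.0000
seg 3 [78.4°–244.9°] uniform, h=26: full span → s += 26 → s = 72.0000
seg 4 [244.9°–329.3°] dwell: s stays 72.0000
seg 5 [329.3°–360°] cycloidal, h=23: θ=335.8° here. β=6.5, B=30.7. 23·(0.2117 − sin(2π·0.2117)/(2π)) = 1.3145 → s = 73.3145

73.3145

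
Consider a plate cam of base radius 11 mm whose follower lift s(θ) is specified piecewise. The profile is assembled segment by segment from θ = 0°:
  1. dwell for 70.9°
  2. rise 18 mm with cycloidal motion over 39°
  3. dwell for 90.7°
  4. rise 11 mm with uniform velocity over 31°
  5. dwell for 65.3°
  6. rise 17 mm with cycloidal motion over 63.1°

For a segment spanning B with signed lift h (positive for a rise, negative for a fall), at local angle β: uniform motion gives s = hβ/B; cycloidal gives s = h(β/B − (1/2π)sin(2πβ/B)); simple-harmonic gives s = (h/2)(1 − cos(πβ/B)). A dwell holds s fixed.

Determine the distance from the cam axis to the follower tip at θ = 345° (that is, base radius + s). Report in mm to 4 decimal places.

seg 1 [0°–70.9°] dwell: s stays 0.0000
seg 2 [70.9°–109.9°] cycloidal, h=18: full span → s += 18 → s = 18.0000
seg 3 [109.9°–200.6°] dwell: s stays 18.0000
seg 4 [200.6°–231.6°] uniform, h=11: full span → s += 11 → s = 29.0000
seg 5 [231.6°–296.9°] dwell: s stays 29.0000
seg 6 [296.9°–360°] cycloidal, h=17: θ=345° here. β=48.1, B=63.1. 17·(0.7623 − sin(2π·0.7623)/(2π)) = 15.6564 → s = 44.6564
radial distance = base radius + s = 11 + 44.6564 = 55.6564

55.6564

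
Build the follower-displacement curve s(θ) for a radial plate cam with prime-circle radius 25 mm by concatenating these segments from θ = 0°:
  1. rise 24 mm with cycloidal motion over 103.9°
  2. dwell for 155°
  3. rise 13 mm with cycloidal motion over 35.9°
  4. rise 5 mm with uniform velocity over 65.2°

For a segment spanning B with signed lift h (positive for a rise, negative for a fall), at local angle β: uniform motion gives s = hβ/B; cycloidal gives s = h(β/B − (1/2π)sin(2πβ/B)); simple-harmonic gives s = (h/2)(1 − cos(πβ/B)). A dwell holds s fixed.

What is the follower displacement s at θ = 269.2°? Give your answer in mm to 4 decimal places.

seg 1 [0°–103.9°] cycloidal, h=24: full span → s += 24 → s = 24.0000
seg 2 [103.9°–258.9°] dwell: s stays 24.0000
seg 3 [258.9°–294.8°] cycloidal, h=13: θ=269.2° here. β=10.3, B=35.9. 13·(0.2869 − sin(2π·0.2869)/(2π)) = 1.7162 → s = 25.7162

25.7162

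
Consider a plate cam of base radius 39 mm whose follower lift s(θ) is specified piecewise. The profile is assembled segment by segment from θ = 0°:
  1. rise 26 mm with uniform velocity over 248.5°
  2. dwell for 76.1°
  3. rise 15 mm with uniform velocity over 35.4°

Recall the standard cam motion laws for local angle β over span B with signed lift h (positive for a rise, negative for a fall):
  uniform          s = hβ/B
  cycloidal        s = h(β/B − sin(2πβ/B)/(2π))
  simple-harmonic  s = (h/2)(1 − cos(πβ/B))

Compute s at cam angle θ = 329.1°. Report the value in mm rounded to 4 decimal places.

seg 1 [0°–248.5°] uniform, h=26: full span → s += 26 → s = 26.0000
seg 2 [248.5°–324.6°] dwell: s stays 26.0000
seg 3 [324.6°–360°] uniform, h=15: θ=329.1° here. β=4.5, B=35.4. 15·4.5/35.4 = 1.9068 → s = 27.9068

27.9068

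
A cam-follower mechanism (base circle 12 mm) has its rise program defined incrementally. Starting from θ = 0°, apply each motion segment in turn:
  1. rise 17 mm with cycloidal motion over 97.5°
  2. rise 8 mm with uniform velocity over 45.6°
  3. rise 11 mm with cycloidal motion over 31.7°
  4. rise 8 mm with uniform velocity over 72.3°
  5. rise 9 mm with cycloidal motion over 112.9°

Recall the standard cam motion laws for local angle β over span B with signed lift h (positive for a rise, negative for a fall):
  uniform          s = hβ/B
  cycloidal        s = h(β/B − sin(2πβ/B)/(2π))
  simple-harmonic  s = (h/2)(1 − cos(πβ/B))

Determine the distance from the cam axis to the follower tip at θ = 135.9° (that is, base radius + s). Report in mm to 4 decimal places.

seg 1 [0°–97.5°] cycloidal, h=17: full span → s += 17 → s = 17.0000
seg 2 [97.5°–143.1°] uniform, h=8: θ=135.9° here. β=38.4, B=45.6. 8·38.4/45.6 = 6.7368 → s = 23.7368
radial distance = base radius + s = 12 + 23.7368 = 35.7368

35.7368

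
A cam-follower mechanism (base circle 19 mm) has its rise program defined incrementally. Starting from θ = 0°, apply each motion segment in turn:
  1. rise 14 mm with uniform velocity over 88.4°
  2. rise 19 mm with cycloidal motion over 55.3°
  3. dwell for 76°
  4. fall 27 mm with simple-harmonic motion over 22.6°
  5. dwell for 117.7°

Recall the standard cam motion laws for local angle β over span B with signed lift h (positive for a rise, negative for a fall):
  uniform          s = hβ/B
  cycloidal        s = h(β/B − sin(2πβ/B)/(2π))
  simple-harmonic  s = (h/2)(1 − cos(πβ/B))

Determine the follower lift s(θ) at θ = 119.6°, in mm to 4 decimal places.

seg 1 [0°–88.4°] uniform, h=14: full span → s += 14 → s = 14.0000
seg 2 [88.4°–143.7°] cycloidal, h=19: θ=119.6° here. β=31.2, B=55.3. 19·(0.5642 − sin(2π·0.5642)/(2π)) = 11.9066 → s = 25.9066

25.9066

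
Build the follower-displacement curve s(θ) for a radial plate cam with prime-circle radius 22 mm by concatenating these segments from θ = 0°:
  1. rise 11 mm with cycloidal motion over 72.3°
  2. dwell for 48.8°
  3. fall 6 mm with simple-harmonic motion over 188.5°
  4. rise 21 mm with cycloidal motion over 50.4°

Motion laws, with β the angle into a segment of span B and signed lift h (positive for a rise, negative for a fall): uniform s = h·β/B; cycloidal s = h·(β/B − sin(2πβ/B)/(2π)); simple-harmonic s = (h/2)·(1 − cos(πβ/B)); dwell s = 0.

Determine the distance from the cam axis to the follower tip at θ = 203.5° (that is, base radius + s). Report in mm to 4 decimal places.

seg 1 [0°–72.3°] cycloidal, h=11: full span → s += 11 → s = 11.0000
seg 2 [72.3°–121.1°] dwell: s stays 11.0000
seg 3 [121.1°–309.6°] simple-harmonic, h=-6: θ=203.5° here. β=82.4, B=188.5. -6/2·(1 − cos(π·0.4371)) = -2.4114 → s = 8.5886
radial distance = base radius + s = 22 + 8.5886 = 30.5886

30.5886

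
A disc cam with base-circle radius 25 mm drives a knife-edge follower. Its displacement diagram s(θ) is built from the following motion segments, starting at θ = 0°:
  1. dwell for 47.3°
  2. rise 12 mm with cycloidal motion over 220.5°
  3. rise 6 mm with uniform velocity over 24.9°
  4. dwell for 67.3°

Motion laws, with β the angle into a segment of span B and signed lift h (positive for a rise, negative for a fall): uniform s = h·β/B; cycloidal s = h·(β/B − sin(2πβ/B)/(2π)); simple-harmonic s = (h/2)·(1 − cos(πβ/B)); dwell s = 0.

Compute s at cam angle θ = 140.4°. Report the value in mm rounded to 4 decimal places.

seg 1 [0°–47.3°] dwell: s stays 0.0000
seg 2 [47.3°–267.8°] cycloidal, h=12: θ=140.4° here. β=93.1, B=220.5. 12·(0.4222 − sin(2π·0.4222)/(2π)) = 4.1700 → s = 4.1700

4.1700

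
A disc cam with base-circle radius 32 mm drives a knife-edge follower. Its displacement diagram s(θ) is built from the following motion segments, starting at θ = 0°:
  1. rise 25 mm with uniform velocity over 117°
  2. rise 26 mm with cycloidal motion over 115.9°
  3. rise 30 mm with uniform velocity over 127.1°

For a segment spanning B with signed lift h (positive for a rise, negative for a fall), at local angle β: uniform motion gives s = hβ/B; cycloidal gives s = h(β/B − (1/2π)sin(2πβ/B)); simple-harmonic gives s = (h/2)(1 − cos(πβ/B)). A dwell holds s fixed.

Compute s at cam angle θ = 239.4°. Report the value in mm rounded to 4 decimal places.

seg 1 [0°–117°] uniform, h=25: full span → s += 25 → s = 25.0000
seg 2 [117°–232.9°] cycloidal, h=26: full span → s += 26 → s = 51.0000
seg 3 [232.9°–360°] uniform, h=30: θ=239.4° here. β=6.5, B=127.1. 30·6.5/127.1 = 1.5342 → s = 52.5342

52.5342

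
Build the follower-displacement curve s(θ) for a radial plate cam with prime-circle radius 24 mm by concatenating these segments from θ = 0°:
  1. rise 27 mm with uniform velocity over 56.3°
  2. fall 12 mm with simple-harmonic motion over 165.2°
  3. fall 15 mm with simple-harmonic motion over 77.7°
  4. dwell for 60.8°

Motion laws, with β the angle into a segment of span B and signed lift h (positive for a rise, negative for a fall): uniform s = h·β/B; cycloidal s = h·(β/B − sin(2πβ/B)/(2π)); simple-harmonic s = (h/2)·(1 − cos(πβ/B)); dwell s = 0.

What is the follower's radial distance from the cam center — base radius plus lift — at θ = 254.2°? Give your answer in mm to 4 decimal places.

seg 1 [0°–56.3°] uniform, h=27: full span → s += 27 → s = 27.0000
seg 2 [56.3°–221.5°] simple-harmonic, h=-12: full span → s += -12 → s = 15.0000
seg 3 [221.5°–299.2°] simple-harmonic, h=-15: θ=254.2° here. β=32.7, B=77.7. -15/2·(1 − cos(π·0.4208)) = -5.6542 → s = 9.3458
radial distance = base radius + s = 24 + 9.3458 = 33.3458

33.3458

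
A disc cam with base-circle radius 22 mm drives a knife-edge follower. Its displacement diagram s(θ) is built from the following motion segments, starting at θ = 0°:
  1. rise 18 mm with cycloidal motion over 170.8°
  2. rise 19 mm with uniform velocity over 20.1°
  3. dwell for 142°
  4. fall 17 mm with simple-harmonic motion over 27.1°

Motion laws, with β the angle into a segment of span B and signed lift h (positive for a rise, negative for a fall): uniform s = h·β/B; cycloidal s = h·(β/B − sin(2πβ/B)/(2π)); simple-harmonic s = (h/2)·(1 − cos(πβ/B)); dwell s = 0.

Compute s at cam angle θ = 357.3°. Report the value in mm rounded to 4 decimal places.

seg 1 [0°–170.8°] cycloidal, h=18: full span → s += 18 → s = 18.0000
seg 2 [170.8°–190.9°] uniform, h=19: full span → s += 19 → s = 37.0000
seg 3 [190.9°–332.9°] dwell: s stays 37.0000
seg 4 [332.9°–360°] simple-harmonic, h=-17: θ=357.3° here. β=24.4, B=27.1. -17/2·(1 − cos(π·0.9004)) = -16.5870 → s = 20.4130

20.4130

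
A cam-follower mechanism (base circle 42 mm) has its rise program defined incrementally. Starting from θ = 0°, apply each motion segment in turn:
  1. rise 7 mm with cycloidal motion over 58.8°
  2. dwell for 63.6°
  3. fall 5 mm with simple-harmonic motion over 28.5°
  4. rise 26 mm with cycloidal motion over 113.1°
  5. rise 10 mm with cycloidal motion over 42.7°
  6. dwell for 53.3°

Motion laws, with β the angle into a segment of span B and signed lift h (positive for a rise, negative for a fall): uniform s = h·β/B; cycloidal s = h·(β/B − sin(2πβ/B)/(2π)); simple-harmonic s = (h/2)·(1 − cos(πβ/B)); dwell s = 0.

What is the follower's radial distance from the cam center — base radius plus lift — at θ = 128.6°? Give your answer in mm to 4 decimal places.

seg 1 [0°–58.8°] cycloidal, h=7: full span → s += 7 → s = 7.0000
seg 2 [58.8°–122.4°] dwell: s stays 7.0000
seg 3 [122.4°–150.9°] simple-harmonic, h=-5: θ=128.6° here. β=6.2, B=28.5. -5/2·(1 − cos(π·0.2175)) = -0.5615 → s = 6.4385
radial distance = base radius + s = 42 + 6.4385 = 48.4385

48.4385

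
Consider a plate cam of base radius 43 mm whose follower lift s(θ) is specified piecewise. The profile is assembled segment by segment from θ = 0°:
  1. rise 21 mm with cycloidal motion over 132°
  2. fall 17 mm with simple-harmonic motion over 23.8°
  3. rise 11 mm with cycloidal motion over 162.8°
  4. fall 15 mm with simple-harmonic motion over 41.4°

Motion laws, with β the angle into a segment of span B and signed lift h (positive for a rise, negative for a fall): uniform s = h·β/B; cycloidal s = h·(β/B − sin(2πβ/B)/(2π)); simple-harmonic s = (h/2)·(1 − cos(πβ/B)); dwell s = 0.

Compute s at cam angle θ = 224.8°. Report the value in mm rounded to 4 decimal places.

seg 1 [0°–132°] cycloidal, h=21: full span → s += 21 → s = 21.0000
seg 2 [132°–155.8°] simple-harmonic, h=-17: full span → s += -17 → s = 4.0000
seg 3 [155.8°–318.6°] cycloidal, h=11: θ=224.8° here. β=69, B=162.8. 11·(0.4238 − sin(2π·0.4238)/(2π)) = 3.8559 → s = 7.8559

7.8559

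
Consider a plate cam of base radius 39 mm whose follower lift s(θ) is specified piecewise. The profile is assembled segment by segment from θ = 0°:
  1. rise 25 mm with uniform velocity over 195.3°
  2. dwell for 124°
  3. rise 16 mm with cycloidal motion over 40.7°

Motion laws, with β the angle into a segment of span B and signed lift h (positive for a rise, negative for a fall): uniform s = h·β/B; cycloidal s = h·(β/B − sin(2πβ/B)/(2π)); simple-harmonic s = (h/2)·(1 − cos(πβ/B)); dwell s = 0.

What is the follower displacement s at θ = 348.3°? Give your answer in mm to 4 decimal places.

seg 1 [0°–195.3°] uniform, h=25: full span → s += 25 → s = 25.0000
seg 2 [195.3°–319.3°] dwell: s stays 25.0000
seg 3 [319.3°–360°] cycloidal, h=16: θ=348.3° here. β=29, B=40.7. 16·(0.7125 − sin(2π·0.7125)/(2π)) = 13.8767 → s = 38.8767

38.8767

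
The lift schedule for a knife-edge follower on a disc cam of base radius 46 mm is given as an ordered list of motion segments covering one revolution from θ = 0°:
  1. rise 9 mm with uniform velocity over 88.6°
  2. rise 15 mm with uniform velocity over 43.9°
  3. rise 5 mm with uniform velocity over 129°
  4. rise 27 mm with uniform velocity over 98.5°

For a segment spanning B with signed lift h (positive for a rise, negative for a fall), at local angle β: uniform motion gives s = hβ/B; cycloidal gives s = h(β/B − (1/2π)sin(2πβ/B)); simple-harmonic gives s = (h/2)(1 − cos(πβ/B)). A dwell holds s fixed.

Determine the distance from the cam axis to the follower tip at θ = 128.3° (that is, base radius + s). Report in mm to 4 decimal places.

seg 1 [0°–88.6°] uniform, h=9: full span → s += 9 → s = 9.0000
seg 2 [88.6°–132.5°] uniform, h=15: θ=128.3° here. β=39.7, B=43.9. 15·39.7/43.9 = 13.5649 → s = 22.5649
radial distance = base radius + s = 46 + 22.5649 = 68.5649

68.5649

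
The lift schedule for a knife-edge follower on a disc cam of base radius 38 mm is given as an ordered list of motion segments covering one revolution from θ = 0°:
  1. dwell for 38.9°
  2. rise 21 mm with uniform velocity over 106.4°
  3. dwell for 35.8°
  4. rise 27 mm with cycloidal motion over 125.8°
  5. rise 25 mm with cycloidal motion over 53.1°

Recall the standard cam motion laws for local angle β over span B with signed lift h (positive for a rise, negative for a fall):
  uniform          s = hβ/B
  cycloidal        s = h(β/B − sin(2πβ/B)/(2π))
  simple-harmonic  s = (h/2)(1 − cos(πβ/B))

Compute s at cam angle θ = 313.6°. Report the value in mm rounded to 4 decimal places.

seg 1 [0°–38.9°] dwell: s stays 0.0000
seg 2 [38.9°–145.3°] uniform, h=21: full span → s += 21 → s = 21.0000
seg 3 [145.3°–181.1°] dwell: s stays 21.0000
seg 4 [181.1°–306.9°] cycloidal, h=27: full span → s += 27 → s = 48.0000
seg 5 [306.9°–360°] cycloidal, h=25: θ=313.6° here. β=6.7, B=53.1. 25·(0.1262 − sin(2π·0.1262)/(2π)) = 0.3202 → s = 48.3202

48.3202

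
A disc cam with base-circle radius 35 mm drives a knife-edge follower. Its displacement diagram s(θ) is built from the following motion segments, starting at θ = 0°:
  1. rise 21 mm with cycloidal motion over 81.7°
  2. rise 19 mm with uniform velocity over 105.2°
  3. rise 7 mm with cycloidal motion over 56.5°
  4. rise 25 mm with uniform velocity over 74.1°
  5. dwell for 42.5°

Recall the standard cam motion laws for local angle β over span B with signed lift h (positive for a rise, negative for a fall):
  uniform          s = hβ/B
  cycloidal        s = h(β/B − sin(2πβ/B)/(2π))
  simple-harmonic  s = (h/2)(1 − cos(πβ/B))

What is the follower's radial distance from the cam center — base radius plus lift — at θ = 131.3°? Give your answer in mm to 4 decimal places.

seg 1 [0°–81.7°] cycloidal, h=21: full span → s += 21 → s = 21.0000
seg 2 [81.7°–186.9°] uniform, h=19: θ=131.3° here. β=49.6, B=105.2. 19·49.6/105.2 = 8.9582 → s = 29.9582
radial distance = base radius + s = 35 + 29.9582 = 64.9582

64.9582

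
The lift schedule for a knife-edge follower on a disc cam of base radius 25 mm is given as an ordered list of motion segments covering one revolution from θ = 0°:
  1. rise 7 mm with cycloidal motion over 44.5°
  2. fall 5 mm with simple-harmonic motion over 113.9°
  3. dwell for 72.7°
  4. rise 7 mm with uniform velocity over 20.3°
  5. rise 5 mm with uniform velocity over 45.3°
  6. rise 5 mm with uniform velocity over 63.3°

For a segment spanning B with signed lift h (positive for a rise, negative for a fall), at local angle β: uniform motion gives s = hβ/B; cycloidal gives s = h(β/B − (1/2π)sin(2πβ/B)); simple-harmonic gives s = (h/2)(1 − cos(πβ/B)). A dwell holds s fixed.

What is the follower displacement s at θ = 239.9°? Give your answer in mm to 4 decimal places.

seg 1 [0°–44.5°] cycloidal, h=7: full span → s += 7 → s = 7.0000
seg 2 [44.5°–158.4°] simple-harmonic, h=-5: full span → s += -5 → s = 2.0000
seg 3 [158.4°–231.1°] dwell: s stays 2.0000
seg 4 [231.1°–251.4°] uniform, h=7: θ=239.9° here. β=8.8, B=20.3. 7·8.8/20.3 = 3.0345 → s = 5.0345

5.0345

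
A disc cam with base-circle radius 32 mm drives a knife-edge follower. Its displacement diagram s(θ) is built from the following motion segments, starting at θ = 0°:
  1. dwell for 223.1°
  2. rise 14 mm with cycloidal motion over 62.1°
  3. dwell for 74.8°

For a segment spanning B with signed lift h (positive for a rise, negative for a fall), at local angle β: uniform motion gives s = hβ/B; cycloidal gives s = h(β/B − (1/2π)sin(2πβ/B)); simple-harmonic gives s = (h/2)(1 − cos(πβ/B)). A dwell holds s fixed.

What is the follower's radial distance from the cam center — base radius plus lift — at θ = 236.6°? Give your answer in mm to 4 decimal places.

seg 1 [0°–223.1°] dwell: s stays 0.0000
seg 2 [223.1°–285.2°] cycloidal, h=14: θ=236.6° here. β=13.5, B=62.1. 14·(0.2174 − sin(2π·0.2174)/(2π)) = 0.8619 → s = 0.8619
radial distance = base radius + s = 32 + 0.8619 = 32.8619

32.8619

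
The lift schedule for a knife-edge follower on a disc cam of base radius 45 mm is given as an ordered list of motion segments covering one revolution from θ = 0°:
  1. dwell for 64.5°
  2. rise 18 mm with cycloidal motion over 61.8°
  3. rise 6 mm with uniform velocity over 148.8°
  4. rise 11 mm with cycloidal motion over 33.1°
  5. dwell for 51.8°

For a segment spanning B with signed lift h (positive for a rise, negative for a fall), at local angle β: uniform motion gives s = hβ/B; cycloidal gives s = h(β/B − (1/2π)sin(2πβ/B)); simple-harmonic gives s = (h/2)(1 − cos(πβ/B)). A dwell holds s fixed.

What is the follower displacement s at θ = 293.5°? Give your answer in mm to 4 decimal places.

seg 1 [0°–64.5°] dwell: s stays 0.0000
seg 2 [64.5°–126.3°] cycloidal, h=18: full span → s += 18 → s = 18.0000
seg 3 [126.3°–275.1°] uniform, h=6: full span → s += 6 → s = 24.0000
seg 4 [275.1°–308.2°] cycloidal, h=11: θ=293.5° here. β=18.4, B=33.1. 11·(0.5559 − sin(2π·0.5559)/(2π)) = 6.7170 → s = 30.7170

30.7170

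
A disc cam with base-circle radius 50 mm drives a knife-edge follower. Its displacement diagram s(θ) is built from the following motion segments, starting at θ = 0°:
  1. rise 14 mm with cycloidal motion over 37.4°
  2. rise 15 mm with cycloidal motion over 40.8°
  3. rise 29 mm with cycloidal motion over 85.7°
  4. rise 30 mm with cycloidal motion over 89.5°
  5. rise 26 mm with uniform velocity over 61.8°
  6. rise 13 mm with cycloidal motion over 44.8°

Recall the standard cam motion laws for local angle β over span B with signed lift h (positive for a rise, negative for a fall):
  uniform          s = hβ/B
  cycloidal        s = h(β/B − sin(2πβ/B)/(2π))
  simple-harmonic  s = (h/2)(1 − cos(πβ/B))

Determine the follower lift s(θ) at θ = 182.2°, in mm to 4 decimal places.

seg 1 [0°–37.4°] cycloidal, h=14: full span → s += 14 → s = 14.0000
seg 2 [37.4°–78.2°] cycloidal, h=15: full span → s += 15 → s = 29.0000
seg 3 [78.2°–163.9°] cycloidal, h=29: full span → s += 29 → s = 58.0000
seg 4 [163.9°–253.4°] cycloidal, h=30: θ=182.2° here. β=18.3, B=89.5. 30·(0.2045 − sin(2π·0.2045)/(2π)) = 1.5535 → s = 59.5535

59.5535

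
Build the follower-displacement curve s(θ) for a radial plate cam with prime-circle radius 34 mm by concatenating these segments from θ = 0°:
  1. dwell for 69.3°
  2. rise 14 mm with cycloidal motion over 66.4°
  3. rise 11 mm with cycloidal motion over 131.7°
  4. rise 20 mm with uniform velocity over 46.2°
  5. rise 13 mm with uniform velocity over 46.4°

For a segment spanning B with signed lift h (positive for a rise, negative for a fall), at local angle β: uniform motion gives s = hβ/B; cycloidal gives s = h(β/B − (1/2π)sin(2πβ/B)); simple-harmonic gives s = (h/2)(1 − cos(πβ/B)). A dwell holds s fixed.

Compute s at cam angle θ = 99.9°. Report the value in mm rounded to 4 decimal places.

seg 1 [0°–69.3°] dwell: s stays 0.0000
seg 2 [69.3°–135.7°] cycloidal, h=14: θ=99.9° here. β=30.6, B=66.4. 14·(0.4608 − sin(2π·0.4608)/(2π)) = 5.9091 → s = 5.9091

5.9091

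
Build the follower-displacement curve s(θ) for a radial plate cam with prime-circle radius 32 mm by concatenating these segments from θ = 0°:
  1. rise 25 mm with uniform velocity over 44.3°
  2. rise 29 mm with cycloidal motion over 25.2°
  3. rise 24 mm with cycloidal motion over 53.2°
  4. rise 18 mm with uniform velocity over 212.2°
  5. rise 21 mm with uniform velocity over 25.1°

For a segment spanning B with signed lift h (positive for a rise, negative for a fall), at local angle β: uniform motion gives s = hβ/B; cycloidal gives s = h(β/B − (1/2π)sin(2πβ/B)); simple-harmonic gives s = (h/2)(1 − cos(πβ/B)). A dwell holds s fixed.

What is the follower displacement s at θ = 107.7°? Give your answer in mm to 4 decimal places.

seg 1 [0°–44.3°] uniform, h=25: full span → s += 25 → s = 25.0000
seg 2 [44.3°–69.5°] cycloidal, h=29: full span → s += 29 → s = 54.0000
seg 3 [69.5°–122.7°] cycloidal, h=24: θ=107.7° here. β=38.2, B=53.2. 24·(0.7180 − sin(2π·0.7180)/(2π)) = 20.9761 → s = 74.9761

74.9761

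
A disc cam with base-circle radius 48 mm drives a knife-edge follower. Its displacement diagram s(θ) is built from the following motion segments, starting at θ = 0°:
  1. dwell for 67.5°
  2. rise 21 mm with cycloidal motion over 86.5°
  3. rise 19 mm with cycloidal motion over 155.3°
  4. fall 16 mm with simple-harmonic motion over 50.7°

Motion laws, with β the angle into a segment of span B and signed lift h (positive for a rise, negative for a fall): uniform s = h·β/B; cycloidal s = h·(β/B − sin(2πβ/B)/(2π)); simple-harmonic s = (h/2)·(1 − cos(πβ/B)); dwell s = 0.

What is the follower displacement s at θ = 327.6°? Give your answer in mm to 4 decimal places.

seg 1 [0°–67.5°] dwell: s stays 0.0000
seg 2 [67.5°–154°] cycloidal, h=21: full span → s += 21 → s = 21.0000
seg 3 [154°–309.3°] cycloidal, h=19: full span → s += 19 → s = 40.0000
seg 4 [309.3°–360°] simple-harmonic, h=-16: θ=327.6° here. β=18.3, B=50.7. -16/2·(1 − cos(π·0.3609)) = -4.6153 → s = 35.3847

35.3847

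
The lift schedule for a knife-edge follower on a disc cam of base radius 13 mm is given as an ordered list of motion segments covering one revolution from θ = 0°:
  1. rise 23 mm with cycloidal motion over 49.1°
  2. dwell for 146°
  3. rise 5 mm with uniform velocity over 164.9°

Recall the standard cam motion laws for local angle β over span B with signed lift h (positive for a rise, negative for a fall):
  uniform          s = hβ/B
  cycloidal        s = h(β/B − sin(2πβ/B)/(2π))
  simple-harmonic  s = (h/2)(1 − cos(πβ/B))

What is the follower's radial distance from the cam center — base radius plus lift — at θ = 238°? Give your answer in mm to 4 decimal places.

seg 1 [0°–49.1°] cycloidal, h=23: full span → s += 23 → s = 23.0000
seg 2 [49.1°–195.1°] dwell: s stays 23.0000
seg 3 [195.1°–360°] uniform, h=5: θ=238° here. β=42.9, B=164.9. 5·42.9/164.9 = 1.3008 → s = 24.3008
radial distance = base radius + s = 13 + 24.3008 = 37.3008

37.3008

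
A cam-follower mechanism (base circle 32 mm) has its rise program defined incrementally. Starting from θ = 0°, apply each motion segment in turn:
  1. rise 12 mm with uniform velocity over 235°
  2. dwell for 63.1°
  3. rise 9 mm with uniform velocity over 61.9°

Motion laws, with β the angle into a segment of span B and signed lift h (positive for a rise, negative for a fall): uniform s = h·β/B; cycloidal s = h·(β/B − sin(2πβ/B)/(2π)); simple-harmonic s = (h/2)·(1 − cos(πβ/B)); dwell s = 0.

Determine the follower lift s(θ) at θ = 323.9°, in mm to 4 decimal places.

seg 1 [0°–235°] uniform, h=12: full span → s += 12 → s = 12.0000
seg 2 [235°–298.1°] dwell: s stays 12.0000
seg 3 [298.1°–360°] uniform, h=9: θ=323.9° here. β=25.8, B=61.9. 9·25.8/61.9 = 3.7512 → s = 15.7512

15.7512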